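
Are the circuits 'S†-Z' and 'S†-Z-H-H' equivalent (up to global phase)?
Yes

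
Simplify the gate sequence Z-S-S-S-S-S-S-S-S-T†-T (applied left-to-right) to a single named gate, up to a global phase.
Z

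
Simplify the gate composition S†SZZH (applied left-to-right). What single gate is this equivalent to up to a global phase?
H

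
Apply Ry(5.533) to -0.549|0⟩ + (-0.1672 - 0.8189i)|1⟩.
(0.5721 + 0.3i)|0⟩ + (-0.04556 + 0.762i)|1⟩

Ry(5.533) = [[cos(θ/2), −sin(θ/2)], [sin(θ/2), cos(θ/2)]]; θ = 5.533, cos(θ/2) ≈ -0.930474, sin(θ/2) ≈ 0.366359.
With a = amp(|0⟩) = -0.549 and b = amp(|1⟩) = (-0.1672 - 0.8189i):
new amp(|0⟩) = (-0.930474)·a + (-0.366359)·b = (0.5721 + 0.3i)
new amp(|1⟩) = (0.366359)·a + (-0.930474)·b = (-0.04556 + 0.762i)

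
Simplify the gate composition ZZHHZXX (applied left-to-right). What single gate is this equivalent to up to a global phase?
Z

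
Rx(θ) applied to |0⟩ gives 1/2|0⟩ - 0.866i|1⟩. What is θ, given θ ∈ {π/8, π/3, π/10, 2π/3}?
2π/3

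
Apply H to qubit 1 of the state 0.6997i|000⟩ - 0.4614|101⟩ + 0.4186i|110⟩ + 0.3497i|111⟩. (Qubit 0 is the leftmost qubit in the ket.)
0.4948i|000⟩ + 0.4948i|010⟩ + 0.296i|100⟩ + (-0.3263 + 0.2473i)|101⟩ - 0.296i|110⟩ + (-0.3263 - 0.2473i)|111⟩

H on qubit 1 mixes each pair of kets that differ only in qubit 1: amplitudes (a, b) of (|…0…⟩, |…1…⟩) become ((a + b)/√2, (a − b)/√2). Kets absent from the input have amplitude 0.
(|000⟩, |010⟩): (a, b) = (0.6997i, 0) → (0.4948i, 0.4948i)
(|100⟩, |110⟩): (a, b) = (0, 0.4186i) → (0.296i, -0.296i)
(|101⟩, |111⟩): (a, b) = (-0.4614, 0.3497i) → ((-0.3263 + 0.2473i), (-0.3263 - 0.2473i))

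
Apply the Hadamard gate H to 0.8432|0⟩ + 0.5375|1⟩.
0.9763|0⟩ + 0.2162|1⟩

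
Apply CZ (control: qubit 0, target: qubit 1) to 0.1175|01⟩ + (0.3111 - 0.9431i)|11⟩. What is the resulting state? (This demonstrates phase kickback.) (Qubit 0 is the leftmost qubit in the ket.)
0.1175|01⟩ + (-0.3111 + 0.9431i)|11⟩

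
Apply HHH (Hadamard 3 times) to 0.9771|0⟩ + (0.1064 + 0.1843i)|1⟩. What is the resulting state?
(0.7662 + 0.1303i)|0⟩ + (0.6157 - 0.1303i)|1⟩

H² = I, so H^3 = H: a single Hadamard. With (a, b) = (0.9771, (0.1064 + 0.1843i)), H gives ((a + b)/√2, (a − b)/√2) = ((0.7662 + 0.1303i), (0.6157 - 0.1303i)).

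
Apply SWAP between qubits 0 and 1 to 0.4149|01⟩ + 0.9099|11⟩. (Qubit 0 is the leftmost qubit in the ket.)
0.4149|10⟩ + 0.9099|11⟩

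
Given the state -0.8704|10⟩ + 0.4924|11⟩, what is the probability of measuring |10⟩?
0.7576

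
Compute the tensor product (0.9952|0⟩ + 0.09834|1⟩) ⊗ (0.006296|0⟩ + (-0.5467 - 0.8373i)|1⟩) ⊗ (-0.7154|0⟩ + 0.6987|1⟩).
-0.004483|000⟩ + 0.004378|001⟩ + (0.3892 + 0.5961i)|010⟩ + (-0.3801 - 0.5822i)|011⟩ - 0.0004429|100⟩ + 0.0004326|101⟩ + (0.03846 + 0.05891i)|110⟩ + (-0.03756 - 0.05753i)|111⟩

amp(|b₁b₂…⟩) = product of the factor amplitudes for bits b₁, b₂, …; only kets whose every factor amplitude is nonzero survive.
|000⟩: (0.9952)(0.006296)(-0.7154) = -0.004483
|001⟩: (0.9952)(0.006296)(0.6987) = 0.004378
|010⟩: (0.9952)(-0.5467 - 0.8373i)(-0.7154) = (0.3892 + 0.5961i)
|011⟩: (0.9952)(-0.5467 - 0.8373i)(0.6987) = (-0.3801 - 0.5822i)
|100⟩: (0.09834)(0.006296)(-0.7154) = -0.0004429
|101⟩: (0.09834)(0.006296)(0.6987) = 0.0004326
|110⟩: (0.09834)(-0.5467 - 0.8373i)(-0.7154) = (0.03846 + 0.05891i)
|111⟩: (0.09834)(-0.5467 - 0.8373i)(0.6987) = (-0.03756 - 0.05753i)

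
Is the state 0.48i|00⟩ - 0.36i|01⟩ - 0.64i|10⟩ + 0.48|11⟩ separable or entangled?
Entangled

Writing the state as a|00⟩ + b|01⟩ + c|10⟩ + d|11⟩, it is a product state iff ad − bc = 0.
Here (a, b, c, d) = (0.48i, -0.36i, -0.64i, 0.48): ad − bc = (0.48i)(0.48) − (-0.36i)(-0.64i) = (0.2304 + 0.2304i) ≠ 0, so the state is entangled.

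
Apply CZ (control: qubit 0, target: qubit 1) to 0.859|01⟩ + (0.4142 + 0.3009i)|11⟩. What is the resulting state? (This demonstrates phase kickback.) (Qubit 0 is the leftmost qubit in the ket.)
0.859|01⟩ + (-0.4142 - 0.3009i)|11⟩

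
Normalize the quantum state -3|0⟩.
-|0⟩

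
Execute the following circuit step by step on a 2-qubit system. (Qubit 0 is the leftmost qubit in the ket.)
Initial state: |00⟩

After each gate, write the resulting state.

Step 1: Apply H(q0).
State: 1/√2|00⟩ + 1/√2|10⟩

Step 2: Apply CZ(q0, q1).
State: 1/√2|00⟩ + 1/√2|10⟩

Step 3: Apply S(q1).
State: 1/√2|00⟩ + 1/√2|10⟩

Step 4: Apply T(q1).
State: 1/√2|00⟩ + 1/√2|10⟩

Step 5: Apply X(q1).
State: 1/√2|01⟩ + 1/√2|11⟩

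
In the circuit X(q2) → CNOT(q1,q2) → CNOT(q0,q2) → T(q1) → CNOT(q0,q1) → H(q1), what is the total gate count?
6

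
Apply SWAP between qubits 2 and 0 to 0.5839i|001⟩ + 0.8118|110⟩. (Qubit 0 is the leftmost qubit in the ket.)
0.8118|011⟩ + 0.5839i|100⟩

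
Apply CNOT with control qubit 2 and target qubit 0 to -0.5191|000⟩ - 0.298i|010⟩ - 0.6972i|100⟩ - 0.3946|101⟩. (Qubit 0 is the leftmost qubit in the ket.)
-0.5191|000⟩ - 0.3946|001⟩ - 0.298i|010⟩ - 0.6972i|100⟩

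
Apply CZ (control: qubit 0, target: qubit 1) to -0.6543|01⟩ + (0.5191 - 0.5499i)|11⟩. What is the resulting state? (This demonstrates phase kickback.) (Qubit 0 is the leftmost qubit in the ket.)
-0.6543|01⟩ + (-0.5191 + 0.5499i)|11⟩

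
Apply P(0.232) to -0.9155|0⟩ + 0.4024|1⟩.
-0.9155|0⟩ + (0.3916 + 0.09252i)|1⟩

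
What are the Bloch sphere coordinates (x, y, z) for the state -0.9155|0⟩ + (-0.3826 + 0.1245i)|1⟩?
(0.7005, -0.228, 0.6763)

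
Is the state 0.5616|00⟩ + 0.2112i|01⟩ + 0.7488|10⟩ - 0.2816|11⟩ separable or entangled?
Entangled

Writing the state as a|00⟩ + b|01⟩ + c|10⟩ + d|11⟩, it is a product state iff ad − bc = 0.
Here (a, b, c, d) = (0.5616, 0.2112i, 0.7488, -0.2816): ad − bc = (0.5616)(-0.2816) − (0.2112i)(0.7488) = (-0.1581 - 0.1581i) ≠ 0, so the state is entangled.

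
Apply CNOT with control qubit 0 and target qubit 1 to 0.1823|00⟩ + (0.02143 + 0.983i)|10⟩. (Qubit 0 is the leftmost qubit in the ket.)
0.1823|00⟩ + (0.02143 + 0.983i)|11⟩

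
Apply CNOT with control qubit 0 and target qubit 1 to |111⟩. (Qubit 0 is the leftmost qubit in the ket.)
|101⟩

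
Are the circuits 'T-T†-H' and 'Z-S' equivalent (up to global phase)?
No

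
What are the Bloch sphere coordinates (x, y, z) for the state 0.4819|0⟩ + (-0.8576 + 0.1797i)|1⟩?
(-0.8266, 0.1732, -0.5355)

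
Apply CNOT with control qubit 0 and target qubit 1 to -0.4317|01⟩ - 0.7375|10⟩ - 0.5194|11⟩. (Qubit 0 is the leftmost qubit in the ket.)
-0.4317|01⟩ - 0.5194|10⟩ - 0.7375|11⟩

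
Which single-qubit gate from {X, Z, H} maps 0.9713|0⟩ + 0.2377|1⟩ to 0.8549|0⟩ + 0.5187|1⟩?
H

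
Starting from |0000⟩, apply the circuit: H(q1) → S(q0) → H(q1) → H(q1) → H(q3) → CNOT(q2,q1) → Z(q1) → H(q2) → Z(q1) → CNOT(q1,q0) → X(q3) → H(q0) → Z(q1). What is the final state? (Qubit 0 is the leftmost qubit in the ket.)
0.25|0000⟩ + 0.25|0001⟩ + 0.25|0010⟩ + 0.25|0011⟩ - 0.25|0100⟩ - 0.25|0101⟩ - 0.25|0110⟩ - 0.25|0111⟩ + 0.25|1000⟩ + 0.25|1001⟩ + 0.25|1010⟩ + 0.25|1011⟩ + 0.25|1100⟩ + 0.25|1101⟩ + 0.25|1110⟩ + 0.25|1111⟩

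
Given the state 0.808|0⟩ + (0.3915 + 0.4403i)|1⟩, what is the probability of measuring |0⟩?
0.6529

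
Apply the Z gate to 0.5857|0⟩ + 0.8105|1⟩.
0.5857|0⟩ - 0.8105|1⟩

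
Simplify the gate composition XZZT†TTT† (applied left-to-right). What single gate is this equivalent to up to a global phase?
X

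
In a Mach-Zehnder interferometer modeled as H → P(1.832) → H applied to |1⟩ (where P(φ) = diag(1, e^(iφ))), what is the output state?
(0.6291 - 0.483i)|0⟩ + (0.3709 + 0.483i)|1⟩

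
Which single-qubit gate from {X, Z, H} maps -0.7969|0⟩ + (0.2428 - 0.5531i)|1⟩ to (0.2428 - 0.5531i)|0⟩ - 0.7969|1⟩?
X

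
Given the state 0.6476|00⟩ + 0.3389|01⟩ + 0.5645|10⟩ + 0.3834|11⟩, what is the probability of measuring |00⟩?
0.4194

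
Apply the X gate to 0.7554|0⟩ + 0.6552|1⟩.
0.6552|0⟩ + 0.7554|1⟩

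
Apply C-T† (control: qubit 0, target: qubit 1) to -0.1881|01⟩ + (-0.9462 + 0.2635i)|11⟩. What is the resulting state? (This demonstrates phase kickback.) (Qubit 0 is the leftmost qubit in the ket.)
-0.1881|01⟩ + (-0.4827 + 0.8554i)|11⟩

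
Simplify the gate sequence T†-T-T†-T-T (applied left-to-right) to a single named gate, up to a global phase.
T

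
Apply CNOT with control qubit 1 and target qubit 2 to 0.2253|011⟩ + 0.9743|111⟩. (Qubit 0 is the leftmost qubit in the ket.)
0.2253|010⟩ + 0.9743|110⟩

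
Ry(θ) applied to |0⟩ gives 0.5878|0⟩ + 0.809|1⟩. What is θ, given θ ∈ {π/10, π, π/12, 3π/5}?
3π/5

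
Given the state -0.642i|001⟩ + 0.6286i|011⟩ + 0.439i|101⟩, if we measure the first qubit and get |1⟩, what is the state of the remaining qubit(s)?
i|01⟩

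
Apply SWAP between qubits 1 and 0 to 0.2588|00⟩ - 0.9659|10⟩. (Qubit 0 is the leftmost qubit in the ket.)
0.2588|00⟩ - 0.9659|01⟩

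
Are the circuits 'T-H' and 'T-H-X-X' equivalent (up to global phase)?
Yes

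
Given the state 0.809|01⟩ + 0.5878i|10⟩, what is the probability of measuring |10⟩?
0.3455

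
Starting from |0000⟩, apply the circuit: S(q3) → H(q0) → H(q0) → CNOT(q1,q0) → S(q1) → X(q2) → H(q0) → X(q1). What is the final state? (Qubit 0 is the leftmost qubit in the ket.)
1/√2|0110⟩ + 1/√2|1110⟩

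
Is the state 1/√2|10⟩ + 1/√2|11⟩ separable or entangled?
Separable

Writing the state as a|00⟩ + b|01⟩ + c|10⟩ + d|11⟩, it is a product state iff ad − bc = 0.
Here (a, b, c, d) = (0, 0, 1/√2, 1/√2): ad − bc = (0)(1/√2) − (0)(1/√2) = 0, so the state is separable.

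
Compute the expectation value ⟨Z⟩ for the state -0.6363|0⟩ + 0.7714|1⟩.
-0.1902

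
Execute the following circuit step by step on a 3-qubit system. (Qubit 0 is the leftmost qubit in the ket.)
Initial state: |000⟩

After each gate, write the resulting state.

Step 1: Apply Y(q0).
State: i|100⟩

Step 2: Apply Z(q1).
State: i|100⟩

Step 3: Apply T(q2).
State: i|100⟩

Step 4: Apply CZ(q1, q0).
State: i|100⟩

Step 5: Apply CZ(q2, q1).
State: i|100⟩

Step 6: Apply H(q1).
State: (1/√2)i|100⟩ + (1/√2)i|110⟩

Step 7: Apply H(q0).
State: (1/2)i|000⟩ + (1/2)i|010⟩ - (1/2)i|100⟩ - (1/2)i|110⟩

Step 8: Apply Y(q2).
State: -1/2|001⟩ - 1/2|011⟩ + 1/2|101⟩ + 1/2|111⟩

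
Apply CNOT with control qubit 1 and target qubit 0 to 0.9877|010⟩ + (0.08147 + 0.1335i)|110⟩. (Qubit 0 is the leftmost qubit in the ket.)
(0.08147 + 0.1335i)|010⟩ + 0.9877|110⟩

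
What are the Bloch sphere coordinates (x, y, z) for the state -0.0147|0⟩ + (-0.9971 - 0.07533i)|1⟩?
(0.02931, 0.002215, -0.9997)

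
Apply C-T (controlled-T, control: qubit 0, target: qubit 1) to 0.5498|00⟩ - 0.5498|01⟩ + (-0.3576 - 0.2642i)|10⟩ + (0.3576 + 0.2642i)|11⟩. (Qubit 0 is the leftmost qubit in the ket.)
0.5498|00⟩ - 0.5498|01⟩ + (-0.3576 - 0.2642i)|10⟩ + (0.06604 + 0.4397i)|11⟩

C-T leaves the control-|0⟩ kets |00⟩, |01⟩ unchanged and applies T to qubit 1 on the control-|1⟩ pair (|10⟩, |11⟩).
T = [[1, 0], [0, (1/√2 + (1/√2)i)]].
With a = amp(|10⟩) = (-0.3576 - 0.2642i) and b = amp(|11⟩) = (0.3576 + 0.2642i):
new amp(|10⟩) = (1)·a = (-0.3576 - 0.2642i)
new amp(|11⟩) = (1/√2 + (1/√2)i)·b = (0.06604 + 0.4397i)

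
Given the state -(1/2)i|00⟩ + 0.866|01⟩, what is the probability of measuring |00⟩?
1/4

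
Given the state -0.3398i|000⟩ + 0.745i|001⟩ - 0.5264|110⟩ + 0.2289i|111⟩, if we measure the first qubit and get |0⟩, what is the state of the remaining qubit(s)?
-0.415i|00⟩ + 0.9098i|01⟩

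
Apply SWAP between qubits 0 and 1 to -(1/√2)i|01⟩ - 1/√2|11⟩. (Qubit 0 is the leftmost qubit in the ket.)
-(1/√2)i|10⟩ - 1/√2|11⟩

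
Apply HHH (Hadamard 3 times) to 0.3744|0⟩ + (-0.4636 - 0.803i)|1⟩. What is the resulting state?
(-0.06307 - 0.5678i)|0⟩ + (0.5926 + 0.5678i)|1⟩

H² = I, so H^3 = H: a single Hadamard. With (a, b) = (0.3744, (-0.4636 - 0.803i)), H gives ((a + b)/√2, (a − b)/√2) = ((-0.06307 - 0.5678i), (0.5926 + 0.5678i)).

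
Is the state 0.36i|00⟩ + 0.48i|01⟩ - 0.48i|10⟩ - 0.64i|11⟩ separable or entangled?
Separable

Writing the state as a|00⟩ + b|01⟩ + c|10⟩ + d|11⟩, it is a product state iff ad − bc = 0.
Here (a, b, c, d) = (0.36i, 0.48i, -0.48i, -0.64i): ad − bc = (0.36i)(-0.64i) − (0.48i)(-0.48i) = 0, so the state is separable.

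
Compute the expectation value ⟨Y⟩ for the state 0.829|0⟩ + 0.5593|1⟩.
0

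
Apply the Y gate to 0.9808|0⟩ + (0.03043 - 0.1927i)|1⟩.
(-0.1927 - 0.03043i)|0⟩ + 0.9808i|1⟩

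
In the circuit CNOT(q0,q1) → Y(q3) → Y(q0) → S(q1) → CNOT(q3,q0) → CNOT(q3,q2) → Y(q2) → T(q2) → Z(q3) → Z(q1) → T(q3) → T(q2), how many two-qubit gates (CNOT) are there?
3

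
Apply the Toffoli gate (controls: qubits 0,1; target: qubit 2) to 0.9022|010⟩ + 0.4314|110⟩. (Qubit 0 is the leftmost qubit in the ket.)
0.9022|010⟩ + 0.4314|111⟩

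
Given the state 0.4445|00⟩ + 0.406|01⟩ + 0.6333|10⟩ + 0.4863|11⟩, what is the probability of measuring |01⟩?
0.1648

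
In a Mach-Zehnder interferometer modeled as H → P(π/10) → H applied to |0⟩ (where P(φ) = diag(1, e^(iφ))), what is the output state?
(0.9755 + 0.1545i)|0⟩ + (0.02447 - 0.1545i)|1⟩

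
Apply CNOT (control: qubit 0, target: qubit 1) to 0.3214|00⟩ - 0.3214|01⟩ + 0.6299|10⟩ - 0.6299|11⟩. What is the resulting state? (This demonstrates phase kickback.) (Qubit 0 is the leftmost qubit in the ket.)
0.3214|00⟩ - 0.3214|01⟩ - 0.6299|10⟩ + 0.6299|11⟩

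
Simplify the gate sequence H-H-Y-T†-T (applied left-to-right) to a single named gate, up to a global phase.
Y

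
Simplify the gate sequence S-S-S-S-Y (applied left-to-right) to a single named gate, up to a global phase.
Y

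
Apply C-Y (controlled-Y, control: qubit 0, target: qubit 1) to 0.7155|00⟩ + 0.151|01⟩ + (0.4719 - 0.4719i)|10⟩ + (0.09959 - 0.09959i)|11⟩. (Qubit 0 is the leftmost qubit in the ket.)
0.7155|00⟩ + 0.151|01⟩ + (-0.09959 - 0.09959i)|10⟩ + (0.4719 + 0.4719i)|11⟩

C-Y leaves the control-|0⟩ kets |00⟩, |01⟩ unchanged and applies Y to qubit 1 on the control-|1⟩ pair (|10⟩, |11⟩).
Y = [[0, -i], [i, 0]].
With a = amp(|10⟩) = (0.4719 - 0.4719i) and b = amp(|11⟩) = (0.09959 - 0.09959i):
new amp(|10⟩) = (-i)·b = (-0.09959 - 0.09959i)
new amp(|11⟩) = (i)·a = (0.4719 + 0.4719i)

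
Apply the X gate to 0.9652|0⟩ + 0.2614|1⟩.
0.2614|0⟩ + 0.9652|1⟩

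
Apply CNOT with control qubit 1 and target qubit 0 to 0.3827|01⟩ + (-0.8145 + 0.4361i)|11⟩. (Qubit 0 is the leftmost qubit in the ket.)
(-0.8145 + 0.4361i)|01⟩ + 0.3827|11⟩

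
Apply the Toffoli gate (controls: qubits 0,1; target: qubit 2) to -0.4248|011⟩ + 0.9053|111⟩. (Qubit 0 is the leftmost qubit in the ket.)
-0.4248|011⟩ + 0.9053|110⟩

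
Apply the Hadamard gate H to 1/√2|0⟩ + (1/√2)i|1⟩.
(1/2 + (1/2)i)|0⟩ + (1/2 - (1/2)i)|1⟩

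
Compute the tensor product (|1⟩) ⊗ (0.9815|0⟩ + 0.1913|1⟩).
0.9815|10⟩ + 0.1913|11⟩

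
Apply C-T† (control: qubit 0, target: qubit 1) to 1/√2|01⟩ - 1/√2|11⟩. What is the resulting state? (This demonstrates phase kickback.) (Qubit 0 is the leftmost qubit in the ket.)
1/√2|01⟩ + (-1/2 + (1/2)i)|11⟩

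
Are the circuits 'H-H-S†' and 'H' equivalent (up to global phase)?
No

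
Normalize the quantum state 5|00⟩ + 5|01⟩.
1/√2|00⟩ + 1/√2|01⟩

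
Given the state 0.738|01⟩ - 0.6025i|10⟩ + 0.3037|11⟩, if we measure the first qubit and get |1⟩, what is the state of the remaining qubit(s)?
-0.893i|0⟩ + 0.4501|1⟩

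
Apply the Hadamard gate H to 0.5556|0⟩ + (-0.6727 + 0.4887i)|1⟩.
(-0.0828 + 0.3456i)|0⟩ + (0.8685 - 0.3456i)|1⟩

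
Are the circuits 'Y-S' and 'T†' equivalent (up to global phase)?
No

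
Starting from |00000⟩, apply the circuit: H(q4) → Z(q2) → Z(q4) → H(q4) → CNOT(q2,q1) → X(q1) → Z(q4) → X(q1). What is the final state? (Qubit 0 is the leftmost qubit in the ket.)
-|00001⟩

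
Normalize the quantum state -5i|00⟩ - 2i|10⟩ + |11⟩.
-0.9129i|00⟩ - 0.3651i|10⟩ + 0.1826|11⟩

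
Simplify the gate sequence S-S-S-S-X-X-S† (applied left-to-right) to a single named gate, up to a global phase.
S†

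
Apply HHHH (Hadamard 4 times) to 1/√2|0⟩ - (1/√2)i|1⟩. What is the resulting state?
1/√2|0⟩ - (1/√2)i|1⟩

H² = I, so an even number of Hadamards cancels: H^4 = I and the state is unchanged.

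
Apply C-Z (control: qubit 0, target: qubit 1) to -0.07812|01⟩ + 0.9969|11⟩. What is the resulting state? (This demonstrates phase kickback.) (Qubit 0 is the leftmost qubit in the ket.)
-0.07812|01⟩ - 0.9969|11⟩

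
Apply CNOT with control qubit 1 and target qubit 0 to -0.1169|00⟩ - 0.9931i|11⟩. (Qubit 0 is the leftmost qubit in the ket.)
-0.1169|00⟩ - 0.9931i|01⟩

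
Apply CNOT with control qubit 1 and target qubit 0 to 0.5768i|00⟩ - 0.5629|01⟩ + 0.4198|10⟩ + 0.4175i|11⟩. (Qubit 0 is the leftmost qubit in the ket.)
0.5768i|00⟩ + 0.4175i|01⟩ + 0.4198|10⟩ - 0.5629|11⟩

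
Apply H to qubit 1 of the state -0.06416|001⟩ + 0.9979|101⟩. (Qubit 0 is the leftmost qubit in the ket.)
-0.04537|001⟩ - 0.04537|011⟩ + 0.7056|101⟩ + 0.7056|111⟩

H on qubit 1 mixes each pair of kets that differ only in qubit 1: amplitudes (a, b) of (|…0…⟩, |…1…⟩) become ((a + b)/√2, (a − b)/√2). Kets absent from the input have amplitude 0.
(|001⟩, |011⟩): (a, b) = (-0.06416, 0) → (-0.04537, -0.04537)
(|101⟩, |111⟩): (a, b) = (0.9979, 0) → (0.7056, 0.7056)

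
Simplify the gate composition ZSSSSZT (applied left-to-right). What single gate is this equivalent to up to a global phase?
T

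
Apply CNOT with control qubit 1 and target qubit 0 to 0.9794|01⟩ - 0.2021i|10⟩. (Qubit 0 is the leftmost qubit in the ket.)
-0.2021i|10⟩ + 0.9794|11⟩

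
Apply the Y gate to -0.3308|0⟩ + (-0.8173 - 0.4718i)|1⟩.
(-0.4718 + 0.8173i)|0⟩ - 0.3308i|1⟩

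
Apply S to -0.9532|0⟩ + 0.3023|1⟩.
-0.9532|0⟩ + 0.3023i|1⟩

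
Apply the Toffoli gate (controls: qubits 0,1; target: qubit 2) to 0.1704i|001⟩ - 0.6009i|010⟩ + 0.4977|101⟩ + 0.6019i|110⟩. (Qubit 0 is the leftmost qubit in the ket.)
0.1704i|001⟩ - 0.6009i|010⟩ + 0.4977|101⟩ + 0.6019i|111⟩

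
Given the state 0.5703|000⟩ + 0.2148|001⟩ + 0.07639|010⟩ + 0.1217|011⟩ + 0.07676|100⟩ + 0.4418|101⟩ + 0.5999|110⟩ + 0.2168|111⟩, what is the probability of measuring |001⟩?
0.04614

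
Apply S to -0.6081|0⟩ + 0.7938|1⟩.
-0.6081|0⟩ + 0.7938i|1⟩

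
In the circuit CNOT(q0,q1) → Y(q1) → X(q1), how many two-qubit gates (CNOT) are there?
1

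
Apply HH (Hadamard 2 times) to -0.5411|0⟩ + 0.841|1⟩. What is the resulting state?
-0.5411|0⟩ + 0.841|1⟩

H² = I, so an even number of Hadamards cancels: H^2 = I and the state is unchanged.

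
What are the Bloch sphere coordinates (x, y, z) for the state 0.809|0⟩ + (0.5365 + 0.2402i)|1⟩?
(0.8681, 0.3886, 0.309)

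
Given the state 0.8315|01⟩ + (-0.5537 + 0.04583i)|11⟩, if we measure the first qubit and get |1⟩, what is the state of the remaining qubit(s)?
(-0.9966 + 0.08249i)|1⟩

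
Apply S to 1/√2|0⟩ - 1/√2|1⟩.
1/√2|0⟩ - (1/√2)i|1⟩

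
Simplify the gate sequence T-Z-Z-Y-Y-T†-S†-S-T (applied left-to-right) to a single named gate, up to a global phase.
T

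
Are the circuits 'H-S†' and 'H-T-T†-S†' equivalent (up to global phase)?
Yes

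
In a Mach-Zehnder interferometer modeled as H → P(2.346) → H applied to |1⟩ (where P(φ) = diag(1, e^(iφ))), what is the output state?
(0.8499 - 0.3571i)|0⟩ + (0.1501 + 0.3571i)|1⟩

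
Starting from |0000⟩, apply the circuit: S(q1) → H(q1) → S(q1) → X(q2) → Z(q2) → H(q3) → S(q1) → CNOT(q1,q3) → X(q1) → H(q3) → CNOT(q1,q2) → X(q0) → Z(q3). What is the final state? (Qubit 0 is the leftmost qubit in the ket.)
1/√2|1010⟩ - 1/√2|1100⟩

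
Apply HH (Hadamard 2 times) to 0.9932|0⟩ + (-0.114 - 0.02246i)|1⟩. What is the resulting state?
0.9932|0⟩ + (-0.114 - 0.02246i)|1⟩

H² = I, so an even number of Hadamards cancels: H^2 = I and the state is unchanged.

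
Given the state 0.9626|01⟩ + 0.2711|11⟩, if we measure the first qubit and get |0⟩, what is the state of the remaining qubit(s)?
|1⟩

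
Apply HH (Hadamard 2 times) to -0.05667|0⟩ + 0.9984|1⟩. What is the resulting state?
-0.05667|0⟩ + 0.9984|1⟩

H² = I, so an even number of Hadamards cancels: H^2 = I and the state is unchanged.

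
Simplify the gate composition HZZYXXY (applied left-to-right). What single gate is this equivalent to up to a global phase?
H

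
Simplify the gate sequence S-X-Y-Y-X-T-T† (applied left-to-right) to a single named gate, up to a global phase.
S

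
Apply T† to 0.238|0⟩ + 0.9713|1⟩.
0.238|0⟩ + (0.6868 - 0.6868i)|1⟩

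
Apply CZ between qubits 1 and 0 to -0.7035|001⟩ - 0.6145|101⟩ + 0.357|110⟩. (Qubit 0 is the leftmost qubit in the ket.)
-0.7035|001⟩ - 0.6145|101⟩ - 0.357|110⟩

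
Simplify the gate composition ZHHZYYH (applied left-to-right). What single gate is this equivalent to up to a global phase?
H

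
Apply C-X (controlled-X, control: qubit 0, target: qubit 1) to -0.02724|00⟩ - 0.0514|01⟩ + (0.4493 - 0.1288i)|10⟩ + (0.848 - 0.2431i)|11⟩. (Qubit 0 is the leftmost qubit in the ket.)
-0.02724|00⟩ - 0.0514|01⟩ + (0.848 - 0.2431i)|10⟩ + (0.4493 - 0.1288i)|11⟩

C-X leaves the control-|0⟩ kets |00⟩, |01⟩ unchanged and applies X to qubit 1 on the control-|1⟩ pair (|10⟩, |11⟩).
X = [[0, 1], [1, 0]].
With a = amp(|10⟩) = (0.4493 - 0.1288i) and b = amp(|11⟩) = (0.848 - 0.2431i):
new amp(|10⟩) = (1)·b = (0.848 - 0.2431i)
new amp(|11⟩) = (1)·a = (0.4493 - 0.1288i)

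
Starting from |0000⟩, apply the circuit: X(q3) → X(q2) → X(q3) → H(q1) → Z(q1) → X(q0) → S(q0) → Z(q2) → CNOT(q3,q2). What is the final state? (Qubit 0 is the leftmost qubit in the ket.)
-(1/√2)i|1010⟩ + (1/√2)i|1110⟩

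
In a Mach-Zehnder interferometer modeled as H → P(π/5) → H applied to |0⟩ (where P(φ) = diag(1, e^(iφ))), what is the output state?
(0.9045 + 0.2939i)|0⟩ + (0.09549 - 0.2939i)|1⟩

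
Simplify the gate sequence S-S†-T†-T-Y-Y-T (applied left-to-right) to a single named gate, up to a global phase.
T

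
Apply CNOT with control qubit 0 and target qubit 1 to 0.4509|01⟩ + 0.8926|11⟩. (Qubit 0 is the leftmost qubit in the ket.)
0.4509|01⟩ + 0.8926|10⟩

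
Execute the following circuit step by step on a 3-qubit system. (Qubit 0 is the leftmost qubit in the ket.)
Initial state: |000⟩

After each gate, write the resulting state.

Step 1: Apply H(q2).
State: 1/√2|000⟩ + 1/√2|001⟩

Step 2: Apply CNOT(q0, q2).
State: 1/√2|000⟩ + 1/√2|001⟩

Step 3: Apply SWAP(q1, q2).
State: 1/√2|000⟩ + 1/√2|010⟩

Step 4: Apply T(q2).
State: 1/√2|000⟩ + 1/√2|010⟩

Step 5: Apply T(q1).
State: 1/√2|000⟩ + (1/2 + (1/2)i)|010⟩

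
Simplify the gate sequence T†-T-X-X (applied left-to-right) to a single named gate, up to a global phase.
I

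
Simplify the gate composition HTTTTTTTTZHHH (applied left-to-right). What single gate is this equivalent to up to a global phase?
X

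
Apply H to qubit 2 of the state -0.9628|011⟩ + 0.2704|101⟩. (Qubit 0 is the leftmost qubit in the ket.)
-0.6808|010⟩ + 0.6808|011⟩ + 0.1912|100⟩ - 0.1912|101⟩

H on qubit 2 mixes each pair of kets that differ only in qubit 2: amplitudes (a, b) of (|…0…⟩, |…1…⟩) become ((a + b)/√2, (a − b)/√2). Kets absent from the input have amplitude 0.
(|010⟩, |011⟩): (a, b) = (0, -0.9628) → (-0.6808, 0.6808)
(|100⟩, |101⟩): (a, b) = (0, 0.2704) → (0.1912, -0.1912)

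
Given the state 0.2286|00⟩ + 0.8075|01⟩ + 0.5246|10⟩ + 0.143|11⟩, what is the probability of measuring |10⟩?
0.2752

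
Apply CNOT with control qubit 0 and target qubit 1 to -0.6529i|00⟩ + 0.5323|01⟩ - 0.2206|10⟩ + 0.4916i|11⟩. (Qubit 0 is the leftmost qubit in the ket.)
-0.6529i|00⟩ + 0.5323|01⟩ + 0.4916i|10⟩ - 0.2206|11⟩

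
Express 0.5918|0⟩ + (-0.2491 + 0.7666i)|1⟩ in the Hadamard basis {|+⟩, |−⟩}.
(0.2423 + 0.5421i)|+⟩ + (0.5946 - 0.5421i)|−⟩

With |ψ⟩ = α|0⟩ + β|1⟩, the Hadamard-basis coefficients are ⟨+|ψ⟩ = (α + β)/√2 and ⟨−|ψ⟩ = (α − β)/√2.
Here α = 0.5918, β = (-0.2491 + 0.7666i): (α + β)/√2 = (0.2423 + 0.5421i), (α − β)/√2 = (0.5946 - 0.5421i).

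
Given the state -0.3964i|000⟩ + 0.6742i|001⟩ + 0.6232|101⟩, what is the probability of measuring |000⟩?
0.1571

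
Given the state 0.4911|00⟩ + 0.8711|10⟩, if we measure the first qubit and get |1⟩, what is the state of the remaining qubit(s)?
|0⟩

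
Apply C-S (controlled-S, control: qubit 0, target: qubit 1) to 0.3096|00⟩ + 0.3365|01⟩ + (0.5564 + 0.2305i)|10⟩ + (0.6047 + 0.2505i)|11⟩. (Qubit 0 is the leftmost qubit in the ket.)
0.3096|00⟩ + 0.3365|01⟩ + (0.5564 + 0.2305i)|10⟩ + (-0.2505 + 0.6047i)|11⟩

C-S leaves the control-|0⟩ kets |00⟩, |01⟩ unchanged and applies S to qubit 1 on the control-|1⟩ pair (|10⟩, |11⟩).
S = [[1, 0], [0, i]].
With a = amp(|10⟩) = (0.5564 + 0.2305i) and b = amp(|11⟩) = (0.6047 + 0.2505i):
new amp(|10⟩) = (1)·a = (0.5564 + 0.2305i)
new amp(|11⟩) = (i)·b = (-0.2505 + 0.6047i)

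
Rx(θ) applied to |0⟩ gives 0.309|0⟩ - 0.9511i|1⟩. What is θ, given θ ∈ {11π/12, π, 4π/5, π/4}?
4π/5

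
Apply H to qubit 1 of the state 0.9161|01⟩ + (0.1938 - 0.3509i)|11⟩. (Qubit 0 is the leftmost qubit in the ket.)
0.6478|00⟩ - 0.6478|01⟩ + (0.137 - 0.2481i)|10⟩ + (-0.137 + 0.2481i)|11⟩

H on qubit 1 mixes each pair of kets that differ only in qubit 1: amplitudes (a, b) of (|…0…⟩, |…1…⟩) become ((a + b)/√2, (a − b)/√2). Kets absent from the input have amplitude 0.
(|00⟩, |01⟩): (a, b) = (0, 0.9161) → (0.6478, -0.6478)
(|10⟩, |11⟩): (a, b) = (0, (0.1938 - 0.3509i)) → ((0.137 - 0.2481i), (-0.137 + 0.2481i))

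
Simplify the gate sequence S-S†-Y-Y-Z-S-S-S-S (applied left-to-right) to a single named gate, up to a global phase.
Z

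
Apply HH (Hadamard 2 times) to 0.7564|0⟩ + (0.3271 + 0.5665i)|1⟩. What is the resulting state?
0.7564|0⟩ + (0.3271 + 0.5665i)|1⟩

H² = I, so an even number of Hadamards cancels: H^2 = I and the state is unchanged.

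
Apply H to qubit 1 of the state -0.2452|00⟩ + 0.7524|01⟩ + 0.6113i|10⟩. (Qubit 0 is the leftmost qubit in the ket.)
0.3586|00⟩ - 0.7054|01⟩ + 0.4323i|10⟩ + 0.4323i|11⟩

H on qubit 1 mixes each pair of kets that differ only in qubit 1: amplitudes (a, b) of (|…0…⟩, |…1…⟩) become ((a + b)/√2, (a − b)/√2). Kets absent from the input have amplitude 0.
(|00⟩, |01⟩): (a, b) = (-0.2452, 0.7524) → (0.3586, -0.7054)
(|10⟩, |11⟩): (a, b) = (0.6113i, 0) → (0.4323i, 0.4323i)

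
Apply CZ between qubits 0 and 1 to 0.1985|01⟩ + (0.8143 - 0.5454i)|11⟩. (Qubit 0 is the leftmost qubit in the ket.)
0.1985|01⟩ + (-0.8143 + 0.5454i)|11⟩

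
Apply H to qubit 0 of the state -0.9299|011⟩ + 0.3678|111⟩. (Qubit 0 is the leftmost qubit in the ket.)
-0.3975|011⟩ - 0.9176|111⟩

H on qubit 0 mixes each pair of kets that differ only in qubit 0: amplitudes (a, b) of (|…0…⟩, |…1…⟩) become ((a + b)/√2, (a − b)/√2). Kets absent from the input have amplitude 0.
(|011⟩, |111⟩): (a, b) = (-0.9299, 0.3678) → (-0.3975, -0.9176)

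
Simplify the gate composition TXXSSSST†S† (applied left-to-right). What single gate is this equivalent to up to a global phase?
S†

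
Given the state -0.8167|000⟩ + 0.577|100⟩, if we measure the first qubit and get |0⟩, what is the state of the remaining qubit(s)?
-|00⟩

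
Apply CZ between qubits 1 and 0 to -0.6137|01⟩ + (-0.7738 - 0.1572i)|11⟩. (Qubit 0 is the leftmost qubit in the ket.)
-0.6137|01⟩ + (0.7738 + 0.1572i)|11⟩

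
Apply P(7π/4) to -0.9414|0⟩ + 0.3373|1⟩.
-0.9414|0⟩ + (0.2385 - 0.2385i)|1⟩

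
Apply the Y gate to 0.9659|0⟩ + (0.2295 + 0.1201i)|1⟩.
(0.1201 - 0.2295i)|0⟩ + 0.9659i|1⟩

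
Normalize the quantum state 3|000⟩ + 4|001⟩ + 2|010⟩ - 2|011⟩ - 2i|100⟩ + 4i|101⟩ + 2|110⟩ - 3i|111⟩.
0.3693|000⟩ + 0.4924|001⟩ + 0.2462|010⟩ - 0.2462|011⟩ - 0.2462i|100⟩ + 0.4924i|101⟩ + 0.2462|110⟩ - 0.3693i|111⟩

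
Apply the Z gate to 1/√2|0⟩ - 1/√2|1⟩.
1/√2|0⟩ + 1/√2|1⟩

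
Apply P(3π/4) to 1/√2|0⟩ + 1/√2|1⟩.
1/√2|0⟩ + (-1/2 + (1/2)i)|1⟩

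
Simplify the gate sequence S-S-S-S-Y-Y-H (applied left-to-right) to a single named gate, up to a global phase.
H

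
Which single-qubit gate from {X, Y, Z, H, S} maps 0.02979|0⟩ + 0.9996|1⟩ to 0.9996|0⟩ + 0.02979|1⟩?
X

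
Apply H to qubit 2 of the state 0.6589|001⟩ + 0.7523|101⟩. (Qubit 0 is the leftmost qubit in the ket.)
0.4659|000⟩ - 0.4659|001⟩ + 0.532|100⟩ - 0.532|101⟩

H on qubit 2 mixes each pair of kets that differ only in qubit 2: amplitudes (a, b) of (|…0…⟩, |…1…⟩) become ((a + b)/√2, (a − b)/√2). Kets absent from the input have amplitude 0.
(|000⟩, |001⟩): (a, b) = (0, 0.6589) → (0.4659, -0.4659)
(|100⟩, |101⟩): (a, b) = (0, 0.7523) → (0.532, -0.532)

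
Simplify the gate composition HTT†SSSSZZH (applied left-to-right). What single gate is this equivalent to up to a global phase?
I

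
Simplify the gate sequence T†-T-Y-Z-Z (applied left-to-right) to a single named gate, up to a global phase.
Y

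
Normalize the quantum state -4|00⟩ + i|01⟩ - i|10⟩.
-0.9428|00⟩ + 0.2357i|01⟩ - 0.2357i|10⟩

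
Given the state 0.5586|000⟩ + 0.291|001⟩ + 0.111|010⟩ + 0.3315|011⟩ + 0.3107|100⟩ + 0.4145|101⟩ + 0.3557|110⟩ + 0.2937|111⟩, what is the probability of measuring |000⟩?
0.312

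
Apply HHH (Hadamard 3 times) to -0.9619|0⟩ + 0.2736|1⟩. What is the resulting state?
-0.4867|0⟩ - 0.8736|1⟩

H² = I, so H^3 = H: a single Hadamard. With (a, b) = (-0.9619, 0.2736), H gives ((a + b)/√2, (a − b)/√2) = (-0.4867, -0.8736).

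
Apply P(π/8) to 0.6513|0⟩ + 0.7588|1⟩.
0.6513|0⟩ + (0.701 + 0.2904i)|1⟩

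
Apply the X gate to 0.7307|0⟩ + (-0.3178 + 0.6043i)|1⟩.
(-0.3178 + 0.6043i)|0⟩ + 0.7307|1⟩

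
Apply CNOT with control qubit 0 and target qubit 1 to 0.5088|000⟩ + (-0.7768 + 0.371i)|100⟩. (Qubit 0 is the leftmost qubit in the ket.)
0.5088|000⟩ + (-0.7768 + 0.371i)|110⟩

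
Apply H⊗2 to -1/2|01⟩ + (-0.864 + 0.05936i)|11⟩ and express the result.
(-0.682 + 0.02968i)|00⟩ + (0.682 - 0.02968i)|01⟩ + (0.182 - 0.02968i)|10⟩ + (-0.182 + 0.02968i)|11⟩

H⊗2 gives amp(|y⟩) = (1/2) Σ_x (−1)^(x·y) amp(|x⟩), where x·y is the number of positions in which both x and y have a 1.
|00⟩: (-1/2 + (-0.864 + 0.05936i))/2 = (-0.682 + 0.02968i)
|01⟩: (1/2 - (-0.864 + 0.05936i))/2 = (0.682 - 0.02968i)
|10⟩: (-1/2 - (-0.864 + 0.05936i))/2 = (0.182 - 0.02968i)
|11⟩: (1/2 + (-0.864 + 0.05936i))/2 = (-0.182 + 0.02968i)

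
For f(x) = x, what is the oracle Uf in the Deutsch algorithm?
CNOT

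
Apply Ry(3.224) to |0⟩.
-0.04119|0⟩ + 0.9992|1⟩

Ry(3.224) = [[cos(θ/2), −sin(θ/2)], [sin(θ/2), cos(θ/2)]]; θ = 3.224, cos(θ/2) ≈ -0.041192, sin(θ/2) ≈ 0.999151.
With a = amp(|0⟩) = 1 and b = amp(|1⟩) = 0:
new amp(|0⟩) = (-0.041192)·a + (-0.999151)·b = -0.04119
new amp(|1⟩) = (0.999151)·a + (-0.041192)·b = 0.9992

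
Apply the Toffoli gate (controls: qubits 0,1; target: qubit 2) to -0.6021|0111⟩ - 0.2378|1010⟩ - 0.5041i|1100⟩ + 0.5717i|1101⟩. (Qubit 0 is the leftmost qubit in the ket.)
-0.6021|0111⟩ - 0.2378|1010⟩ - 0.5041i|1110⟩ + 0.5717i|1111⟩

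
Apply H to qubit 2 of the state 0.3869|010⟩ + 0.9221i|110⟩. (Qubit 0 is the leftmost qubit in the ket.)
0.2736|010⟩ + 0.2736|011⟩ + 0.652i|110⟩ + 0.652i|111⟩

H on qubit 2 mixes each pair of kets that differ only in qubit 2: amplitudes (a, b) of (|…0…⟩, |…1…⟩) become ((a + b)/√2, (a − b)/√2). Kets absent from the input have amplitude 0.
(|010⟩, |011⟩): (a, b) = (0.3869, 0) → (0.2736, 0.2736)
(|110⟩, |111⟩): (a, b) = (0.9221i, 0) → (0.652i, 0.652i)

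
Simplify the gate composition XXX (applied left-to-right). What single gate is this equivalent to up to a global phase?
X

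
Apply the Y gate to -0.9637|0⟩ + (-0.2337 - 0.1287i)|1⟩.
(-0.1287 + 0.2337i)|0⟩ - 0.9637i|1⟩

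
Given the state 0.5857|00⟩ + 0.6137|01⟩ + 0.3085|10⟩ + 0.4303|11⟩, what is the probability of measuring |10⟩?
0.09517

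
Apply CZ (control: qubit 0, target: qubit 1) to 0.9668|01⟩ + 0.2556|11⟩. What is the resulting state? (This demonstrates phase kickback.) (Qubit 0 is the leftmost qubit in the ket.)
0.9668|01⟩ - 0.2556|11⟩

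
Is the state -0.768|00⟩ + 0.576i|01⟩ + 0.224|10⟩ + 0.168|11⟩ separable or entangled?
Entangled

Writing the state as a|00⟩ + b|01⟩ + c|10⟩ + d|11⟩, it is a product state iff ad − bc = 0.
Here (a, b, c, d) = (-0.768, 0.576i, 0.224, 0.168): ad − bc = (-0.768)(0.168) − (0.576i)(0.224) = (-0.129 - 0.129i) ≠ 0, so the state is entangled.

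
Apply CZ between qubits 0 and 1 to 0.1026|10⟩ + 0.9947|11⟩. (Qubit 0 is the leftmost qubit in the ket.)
0.1026|10⟩ - 0.9947|11⟩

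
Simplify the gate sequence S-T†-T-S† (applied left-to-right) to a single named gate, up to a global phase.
I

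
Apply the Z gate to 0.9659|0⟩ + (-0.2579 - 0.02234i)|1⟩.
0.9659|0⟩ + (0.2579 + 0.02234i)|1⟩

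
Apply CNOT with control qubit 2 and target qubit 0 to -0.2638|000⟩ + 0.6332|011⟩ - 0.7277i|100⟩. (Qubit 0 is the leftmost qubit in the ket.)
-0.2638|000⟩ - 0.7277i|100⟩ + 0.6332|111⟩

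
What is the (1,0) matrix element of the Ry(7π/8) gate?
0.9808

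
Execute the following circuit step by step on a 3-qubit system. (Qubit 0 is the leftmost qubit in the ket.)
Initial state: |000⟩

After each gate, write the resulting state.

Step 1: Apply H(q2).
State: 1/√2|000⟩ + 1/√2|001⟩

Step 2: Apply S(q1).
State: 1/√2|000⟩ + 1/√2|001⟩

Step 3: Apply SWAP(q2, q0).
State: 1/√2|000⟩ + 1/√2|100⟩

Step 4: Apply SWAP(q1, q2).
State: 1/√2|000⟩ + 1/√2|100⟩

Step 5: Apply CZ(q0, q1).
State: 1/√2|000⟩ + 1/√2|100⟩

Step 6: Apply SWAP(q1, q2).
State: 1/√2|000⟩ + 1/√2|100⟩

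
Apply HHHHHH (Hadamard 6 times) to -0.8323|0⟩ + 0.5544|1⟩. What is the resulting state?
-0.8323|0⟩ + 0.5544|1⟩

H² = I, so an even number of Hadamards cancels: H^6 = I and the state is unchanged.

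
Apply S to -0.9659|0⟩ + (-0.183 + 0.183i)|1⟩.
-0.9659|0⟩ + (-0.183 - 0.183i)|1⟩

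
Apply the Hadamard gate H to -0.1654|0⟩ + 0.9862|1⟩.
0.5804|0⟩ - 0.8143|1⟩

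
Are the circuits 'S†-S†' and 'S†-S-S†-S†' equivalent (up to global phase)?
Yes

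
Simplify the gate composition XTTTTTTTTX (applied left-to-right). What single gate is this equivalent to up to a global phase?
I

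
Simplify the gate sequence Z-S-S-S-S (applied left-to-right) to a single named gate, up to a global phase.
Z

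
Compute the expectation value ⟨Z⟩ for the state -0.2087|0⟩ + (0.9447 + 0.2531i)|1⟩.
-0.913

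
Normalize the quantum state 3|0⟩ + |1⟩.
0.9487|0⟩ + 0.3162|1⟩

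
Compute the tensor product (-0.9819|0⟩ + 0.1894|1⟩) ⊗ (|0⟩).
-0.9819|00⟩ + 0.1894|10⟩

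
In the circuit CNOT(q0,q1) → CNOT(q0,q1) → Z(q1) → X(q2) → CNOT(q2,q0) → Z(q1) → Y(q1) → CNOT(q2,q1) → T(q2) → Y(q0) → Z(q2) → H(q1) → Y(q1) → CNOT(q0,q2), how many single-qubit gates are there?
9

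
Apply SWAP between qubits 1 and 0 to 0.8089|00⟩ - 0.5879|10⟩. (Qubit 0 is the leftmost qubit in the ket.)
0.8089|00⟩ - 0.5879|01⟩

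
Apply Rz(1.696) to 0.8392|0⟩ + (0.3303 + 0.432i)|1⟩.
(0.5551 - 0.6294i)|0⟩ + (-0.1055 + 0.5335i)|1⟩

Rz(1.696) = [[e^(−iθ/2), 0], [0, e^(iθ/2)]] with e^(±iθ/2) = cos(θ/2) ± i·sin(θ/2); θ = 1.696, cos(θ/2) ≈ 0.661484, sin(θ/2) ≈ 0.749959.
With a = amp(|0⟩) = 0.8392 and b = amp(|1⟩) = (0.3303 + 0.432i):
new amp(|0⟩) = (0.661484 - 0.749959i)·a = (0.5551 - 0.6294i)
new amp(|1⟩) = (0.661484 + 0.749959i)·b = (-0.1055 + 0.5335i)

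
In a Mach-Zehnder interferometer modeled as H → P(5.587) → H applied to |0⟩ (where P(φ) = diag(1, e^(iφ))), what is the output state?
(0.8836 - 0.3206i)|0⟩ + (0.1164 + 0.3206i)|1⟩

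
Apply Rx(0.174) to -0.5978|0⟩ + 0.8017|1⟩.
(-0.5955 - 0.06966i)|0⟩ + (0.7987 + 0.05194i)|1⟩

Rx(0.174) = [[cos(θ/2), −i·sin(θ/2)], [−i·sin(θ/2), cos(θ/2)]]; θ = 0.174, cos(θ/2) ≈ 0.996218, sin(θ/2) ≈ 0.0868903.
With a = amp(|0⟩) = -0.5978 and b = amp(|1⟩) = 0.8017:
new amp(|0⟩) = (0.996218)·a + (-0.0868903i)·b = (-0.5955 - 0.06966i)
new amp(|1⟩) = (-0.0868903i)·a + (0.996218)·b = (0.7987 + 0.05194i)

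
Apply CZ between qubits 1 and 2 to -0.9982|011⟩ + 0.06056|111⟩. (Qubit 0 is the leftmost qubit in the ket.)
0.9982|011⟩ - 0.06056|111⟩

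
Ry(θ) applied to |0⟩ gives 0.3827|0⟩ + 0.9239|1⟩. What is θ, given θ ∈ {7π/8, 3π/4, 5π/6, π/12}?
3π/4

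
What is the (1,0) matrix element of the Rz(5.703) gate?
0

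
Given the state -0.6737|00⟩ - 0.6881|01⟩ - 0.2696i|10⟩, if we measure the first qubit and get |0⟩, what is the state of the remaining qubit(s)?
-0.6996|0⟩ - 0.7145|1⟩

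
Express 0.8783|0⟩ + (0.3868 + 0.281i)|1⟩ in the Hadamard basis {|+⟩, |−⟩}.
(0.8946 + 0.1987i)|+⟩ + (0.3475 - 0.1987i)|−⟩

With |ψ⟩ = α|0⟩ + β|1⟩, the Hadamard-basis coefficients are ⟨+|ψ⟩ = (α + β)/√2 and ⟨−|ψ⟩ = (α − β)/√2.
Here α = 0.8783, β = (0.3868 + 0.281i): (α + β)/√2 = (0.8946 + 0.1987i), (α − β)/√2 = (0.3475 - 0.1987i).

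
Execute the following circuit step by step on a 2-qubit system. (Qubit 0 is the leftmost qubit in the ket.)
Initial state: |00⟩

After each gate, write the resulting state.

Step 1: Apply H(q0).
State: 1/√2|00⟩ + 1/√2|10⟩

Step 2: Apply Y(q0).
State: -(1/√2)i|00⟩ + (1/√2)i|10⟩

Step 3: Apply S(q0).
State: -(1/√2)i|00⟩ - 1/√2|10⟩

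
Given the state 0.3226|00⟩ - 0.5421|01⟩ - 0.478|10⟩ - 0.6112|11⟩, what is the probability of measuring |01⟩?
0.2939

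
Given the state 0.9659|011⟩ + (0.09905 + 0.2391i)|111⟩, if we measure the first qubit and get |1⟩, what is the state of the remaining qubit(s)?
(0.3827 + 0.9239i)|11⟩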